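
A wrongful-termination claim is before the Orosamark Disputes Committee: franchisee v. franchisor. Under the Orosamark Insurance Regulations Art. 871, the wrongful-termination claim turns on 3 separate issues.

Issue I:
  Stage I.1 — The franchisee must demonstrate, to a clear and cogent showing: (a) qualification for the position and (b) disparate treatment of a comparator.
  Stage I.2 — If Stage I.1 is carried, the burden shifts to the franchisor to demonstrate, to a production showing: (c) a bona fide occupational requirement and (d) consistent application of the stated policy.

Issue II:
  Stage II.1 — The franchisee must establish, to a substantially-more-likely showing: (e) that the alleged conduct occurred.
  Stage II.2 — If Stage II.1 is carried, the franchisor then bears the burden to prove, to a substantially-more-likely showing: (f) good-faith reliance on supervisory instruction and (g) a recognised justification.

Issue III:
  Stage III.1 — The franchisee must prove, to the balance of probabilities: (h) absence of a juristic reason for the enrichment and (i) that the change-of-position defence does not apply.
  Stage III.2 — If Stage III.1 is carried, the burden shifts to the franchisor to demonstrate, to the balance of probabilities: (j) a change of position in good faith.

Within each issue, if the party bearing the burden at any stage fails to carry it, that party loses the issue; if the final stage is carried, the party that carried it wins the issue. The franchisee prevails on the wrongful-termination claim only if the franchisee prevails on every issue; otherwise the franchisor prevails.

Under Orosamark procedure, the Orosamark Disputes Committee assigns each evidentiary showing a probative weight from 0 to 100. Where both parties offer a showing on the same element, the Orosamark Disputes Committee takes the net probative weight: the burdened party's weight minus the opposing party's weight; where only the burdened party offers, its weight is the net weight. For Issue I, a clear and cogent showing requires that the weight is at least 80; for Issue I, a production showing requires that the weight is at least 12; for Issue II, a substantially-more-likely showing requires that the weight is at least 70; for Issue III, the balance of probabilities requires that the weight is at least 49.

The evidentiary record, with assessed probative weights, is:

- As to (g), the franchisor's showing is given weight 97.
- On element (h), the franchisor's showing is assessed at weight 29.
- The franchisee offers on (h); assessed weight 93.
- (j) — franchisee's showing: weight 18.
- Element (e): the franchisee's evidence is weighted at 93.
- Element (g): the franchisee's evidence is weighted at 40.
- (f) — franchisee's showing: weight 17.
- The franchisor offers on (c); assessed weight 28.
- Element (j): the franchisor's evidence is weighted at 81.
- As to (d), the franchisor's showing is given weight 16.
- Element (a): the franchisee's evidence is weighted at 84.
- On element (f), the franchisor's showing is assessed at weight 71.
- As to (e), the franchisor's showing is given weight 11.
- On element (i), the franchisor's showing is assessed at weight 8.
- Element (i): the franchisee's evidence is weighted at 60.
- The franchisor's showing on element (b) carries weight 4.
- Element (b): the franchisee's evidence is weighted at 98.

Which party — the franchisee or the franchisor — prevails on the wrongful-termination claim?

franchisor

— Issue I —
At Stage I.1 the franchisee must meet a clear and cogent showing (weight is at least 80): on (a) the weight is 84, which does reach 80, so (a) meets the standard; on (b) the weight is 98 less the opposing 4 gives net 94, ≥ 80, so (b) meets the standard.
  Stage I.1 is satisfied; the onus moves to the franchisor.
At Stage I.2 the franchisor must meet a production showing (weight is at least 12): on (c) the weight is 28, ≥ 12, so (c) meets the standard; on (d) the weight is 16, ≥ 12, so (d) meets the standard.
  Stage I.2 carried; the final stage is satisfied.
Every stage carried; the franchisor prevails on this issue.
— Issue II —
Stage II.1 — burden on franchisee; standard: a substantially-more-likely showing (weight is at least 70).
    (e): 93 − 11 = 82 ≥ 70 [met]
  Stage II.1 carried; the burden shifts to the franchisor.
Stage II.2 — burden on franchisor; standard: a substantially-more-likely showing (weight is at least 70).
    (f): 71 − 17 = 54 < 70 [not met]
    (g): 97 − 40 = 57 < 70 [not met]
  The franchisor does not carry Stage II.2.
The analysis ends at Stage II.2; the franchisee prevails on this issue.
— Issue III —
Stage III.1 — burden on franchisee; standard: the balance of probabilities (weight is at least 49).
    (h): 93 − 29 = 64 ≥ 49 [met]
    (i): 60 − 8 = 52 ≥ 49 [met]
  All elements met. The burden passes to the franchisor.
Stage III.2 — burden on franchisor; standard: the balance of probabilities (weight is at least 49).
    (j): 81 − 18 = 63 ≥ 49 [met]
  Stage III.2 carried; the final stage is satisfied.
All stages carried — the franchisor prevails on this issue.
Per-issue: Issue I → franchisor; Issue II → franchisee; Issue III → franchisor. The franchisee must prevail on every issue; overall, the franchisor prevails.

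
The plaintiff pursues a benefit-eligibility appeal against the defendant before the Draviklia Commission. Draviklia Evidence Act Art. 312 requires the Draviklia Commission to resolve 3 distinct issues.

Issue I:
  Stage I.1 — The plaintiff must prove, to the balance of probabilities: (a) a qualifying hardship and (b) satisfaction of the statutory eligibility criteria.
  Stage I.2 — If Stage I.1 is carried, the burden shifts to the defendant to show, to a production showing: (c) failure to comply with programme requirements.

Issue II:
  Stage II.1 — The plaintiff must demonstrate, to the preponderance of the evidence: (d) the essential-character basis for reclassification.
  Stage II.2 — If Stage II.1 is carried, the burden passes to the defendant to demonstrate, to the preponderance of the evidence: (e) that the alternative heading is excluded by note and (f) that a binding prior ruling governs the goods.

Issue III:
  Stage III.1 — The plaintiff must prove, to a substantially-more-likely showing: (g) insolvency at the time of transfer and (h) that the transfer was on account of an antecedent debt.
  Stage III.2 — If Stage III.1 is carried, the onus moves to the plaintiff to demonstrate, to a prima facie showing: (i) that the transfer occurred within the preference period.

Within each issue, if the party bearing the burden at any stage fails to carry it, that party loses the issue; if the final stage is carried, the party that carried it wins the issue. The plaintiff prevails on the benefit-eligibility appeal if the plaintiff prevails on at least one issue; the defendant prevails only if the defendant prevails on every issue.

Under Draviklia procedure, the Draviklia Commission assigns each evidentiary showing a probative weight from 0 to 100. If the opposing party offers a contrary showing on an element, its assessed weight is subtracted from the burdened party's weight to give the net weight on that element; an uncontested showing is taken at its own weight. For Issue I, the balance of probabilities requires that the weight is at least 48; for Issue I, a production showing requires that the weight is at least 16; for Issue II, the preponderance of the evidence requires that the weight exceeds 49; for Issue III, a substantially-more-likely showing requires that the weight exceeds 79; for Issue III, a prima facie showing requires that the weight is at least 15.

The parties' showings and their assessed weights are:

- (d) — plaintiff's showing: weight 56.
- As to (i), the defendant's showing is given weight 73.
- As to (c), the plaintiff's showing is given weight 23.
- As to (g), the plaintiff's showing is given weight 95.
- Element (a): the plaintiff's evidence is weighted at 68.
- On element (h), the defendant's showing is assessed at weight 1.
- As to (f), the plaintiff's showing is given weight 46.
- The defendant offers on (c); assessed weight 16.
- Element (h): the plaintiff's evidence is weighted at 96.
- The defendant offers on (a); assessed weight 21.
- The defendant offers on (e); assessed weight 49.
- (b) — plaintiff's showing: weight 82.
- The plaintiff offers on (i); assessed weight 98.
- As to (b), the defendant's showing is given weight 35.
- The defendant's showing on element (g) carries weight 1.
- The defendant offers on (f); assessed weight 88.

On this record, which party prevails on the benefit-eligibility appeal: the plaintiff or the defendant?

plaintiff

— Issue I —
At Stage I.1 the plaintiff must meet the balance of probabilities (weight is at least 48): on (a) the weight is 68 less the opposing 21 gives net 47, which does not reach 48, so (a) does not meet the standard; on (b) the weight is 82 less the opposing 35 gives net 47, which does not reach 48, so (b) does not meet the standard.
  Stage I.1 not carried; the plaintiff fails its burden.
So the defendant prevails on this issue.
— Issue II —
Stage II.1 — burden on plaintiff; standard: the preponderance of the evidence (weight exceeds 49).
    (d): 56 > 49 [met]
  All elements met. The burden passes to the defendant.
Stage II.2 — burden on defendant; standard: the preponderance of the evidence (weight exceeds 49).
    (e): 49 ≤ 49 [not met]
    (f): 88 − 46 = 42 ≤ 49 [not met]
  The defendant does not carry Stage II.2.
The plaintiff prevails on this issue.
— Issue III —
At Stage III.1 the plaintiff must meet a substantially-more-likely showing (weight exceeds 79): on (g) the weight is 95 less the opposing 1 gives net 94, > 79, so (g) meets the standard; on (h) the weight is 96 less the opposing 1 gives net 95, which does exceed 79, so (h) meets the standard.
  Stage III.1 carried; the burden remains with the plaintiff.
At Stage III.2 the plaintiff must meet a prima facie showing (weight is at least 15): on (i) the weight is 98 less the opposing 73 gives net 25, ≥ 15, so (i) meets the standard.
  Stage III.2 carried; the final stage is satisfied.
With every stage satisfied, the plaintiff prevails on this issue.
Per-issue: Issue I → defendant; Issue II → plaintiff; Issue III → plaintiff. The plaintiff must prevail on at least one issue; overall, the plaintiff prevails.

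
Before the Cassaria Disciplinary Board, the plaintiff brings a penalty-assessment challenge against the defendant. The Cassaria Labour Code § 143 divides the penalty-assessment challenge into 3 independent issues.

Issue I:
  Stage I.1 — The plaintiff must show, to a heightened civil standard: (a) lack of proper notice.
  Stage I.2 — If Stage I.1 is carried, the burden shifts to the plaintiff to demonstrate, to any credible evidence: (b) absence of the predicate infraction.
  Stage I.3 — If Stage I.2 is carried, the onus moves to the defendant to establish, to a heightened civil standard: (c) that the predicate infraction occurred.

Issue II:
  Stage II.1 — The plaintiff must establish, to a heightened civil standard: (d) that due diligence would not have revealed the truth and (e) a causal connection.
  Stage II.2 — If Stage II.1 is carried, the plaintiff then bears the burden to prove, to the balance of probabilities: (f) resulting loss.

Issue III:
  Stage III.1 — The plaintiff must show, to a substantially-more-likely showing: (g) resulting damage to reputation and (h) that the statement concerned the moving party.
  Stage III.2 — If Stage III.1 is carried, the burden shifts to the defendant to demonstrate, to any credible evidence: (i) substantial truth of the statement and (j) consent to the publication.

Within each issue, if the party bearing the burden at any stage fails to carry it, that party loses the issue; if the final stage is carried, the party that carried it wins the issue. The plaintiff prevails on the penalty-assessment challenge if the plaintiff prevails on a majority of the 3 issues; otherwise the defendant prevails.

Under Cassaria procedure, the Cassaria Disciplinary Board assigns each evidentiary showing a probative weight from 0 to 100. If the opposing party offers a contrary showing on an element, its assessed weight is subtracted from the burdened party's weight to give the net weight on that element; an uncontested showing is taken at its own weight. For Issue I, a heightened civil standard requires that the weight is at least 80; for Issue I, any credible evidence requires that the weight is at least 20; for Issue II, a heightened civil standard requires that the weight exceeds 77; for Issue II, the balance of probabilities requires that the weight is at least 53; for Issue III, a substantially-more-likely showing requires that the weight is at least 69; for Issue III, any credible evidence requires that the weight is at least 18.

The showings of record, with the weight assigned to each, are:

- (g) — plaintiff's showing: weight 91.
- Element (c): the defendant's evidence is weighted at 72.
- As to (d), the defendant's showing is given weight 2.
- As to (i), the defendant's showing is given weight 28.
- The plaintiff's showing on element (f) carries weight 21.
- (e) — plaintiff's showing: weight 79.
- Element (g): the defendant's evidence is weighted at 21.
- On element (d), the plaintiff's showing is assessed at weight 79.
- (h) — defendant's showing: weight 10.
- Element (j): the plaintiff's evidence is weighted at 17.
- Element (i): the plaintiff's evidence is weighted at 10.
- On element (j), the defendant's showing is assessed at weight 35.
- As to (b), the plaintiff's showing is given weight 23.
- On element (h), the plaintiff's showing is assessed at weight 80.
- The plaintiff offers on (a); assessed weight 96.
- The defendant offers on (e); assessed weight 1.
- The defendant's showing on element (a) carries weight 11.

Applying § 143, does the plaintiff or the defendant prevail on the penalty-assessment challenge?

defendant

— Issue I —
Stage I.1 — burden on plaintiff; standard: a heightened civil standard (weight is at least 80).
    (a): 96 − 11 = 85 ≥ 80 [met]
  All elements met. The plaintiff retains the burden for Stage I.2.
Stage I.2 — burden on plaintiff; standard: any credible evidence (weight is at least 20).
    (b): 23 ≥ 20 [met]
  All elements met. The burden passes to the defendant.
Stage I.3 — burden on defendant; standard: a heightened civil standard (weight is at least 80).
    (c): 72 < 80 [not met]
  Stage I.3 not carried; the defendant fails its burden.
The analysis ends at Stage I.3; the plaintiff prevails on this issue.
— Issue II —
Stage II.1 (plaintiff, a heightened civil standard, weight exceeds 77): (d) net 79−2=77 ≤ 77 — fails; (e) net 79−1=78 > 77 — meets.
  Stage II.1 not carried; the plaintiff fails its burden.
The analysis ends at Stage II.1; the defendant prevails on this issue.
— Issue III —
Stage III.1 — burden on plaintiff; standard: a substantially-more-likely showing (weight is at least 69).
    (g): 91 − 21 = 70 ≥ 69 [met]
    (h): 80 − 10 = 70 ≥ 69 [met]
  The plaintiff carries Stage III.1; the defendant now bears the burden.
Stage III.2 — burden on defendant; standard: any credible evidence (weight is at least 18).
    (i): 28 − 10 = 18 ≥ 18 [met]
    (j): 35 − 17 = 18 ≥ 18 [met]
  The defendant carries the last stage.
All stages carried — the defendant prevails on this issue.
Per-issue: Issue I → plaintiff; Issue II → defendant; Issue III → defendant. The plaintiff must prevail on a majority of issues; overall, the defendant prevails.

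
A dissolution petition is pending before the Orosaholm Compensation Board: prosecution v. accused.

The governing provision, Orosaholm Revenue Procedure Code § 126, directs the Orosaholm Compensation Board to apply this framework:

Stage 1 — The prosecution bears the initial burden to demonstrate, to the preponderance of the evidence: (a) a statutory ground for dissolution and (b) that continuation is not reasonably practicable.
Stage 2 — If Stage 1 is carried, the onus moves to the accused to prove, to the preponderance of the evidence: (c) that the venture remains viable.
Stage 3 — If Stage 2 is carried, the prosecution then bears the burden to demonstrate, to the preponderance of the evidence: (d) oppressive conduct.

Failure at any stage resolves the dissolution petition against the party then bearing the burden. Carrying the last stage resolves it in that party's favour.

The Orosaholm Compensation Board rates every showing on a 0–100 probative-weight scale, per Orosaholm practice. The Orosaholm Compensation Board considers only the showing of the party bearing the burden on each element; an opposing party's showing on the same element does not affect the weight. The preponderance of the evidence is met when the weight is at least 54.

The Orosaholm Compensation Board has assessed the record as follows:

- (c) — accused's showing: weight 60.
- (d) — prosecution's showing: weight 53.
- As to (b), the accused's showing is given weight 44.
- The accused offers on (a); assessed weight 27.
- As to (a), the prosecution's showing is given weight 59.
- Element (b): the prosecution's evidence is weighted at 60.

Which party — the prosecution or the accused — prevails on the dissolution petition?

accused

Stage 1 — burden on prosecution; standard: the preponderance of the evidence (weight is at least 54).
    (a): 59 (accused's 27 disregarded) ≥ 54 [met]
    (b): 60 (accused's 44 disregarded) ≥ 54 [met]
  All elements met. The burden passes to the accused.
Stage 2 — burden on accused; standard: the preponderance of the evidence (weight is at least 54).
    (c): 60 ≥ 54 [met]
  The accused carries Stage 2; the prosecution now bears the burden.
Stage 3 — burden on prosecution; standard: the preponderance of the evidence (weight is at least 54).
    (d): 53 < 54 [not met]
  Not every element is met, so the prosecution fails to carry Stage 3.
The accused prevails.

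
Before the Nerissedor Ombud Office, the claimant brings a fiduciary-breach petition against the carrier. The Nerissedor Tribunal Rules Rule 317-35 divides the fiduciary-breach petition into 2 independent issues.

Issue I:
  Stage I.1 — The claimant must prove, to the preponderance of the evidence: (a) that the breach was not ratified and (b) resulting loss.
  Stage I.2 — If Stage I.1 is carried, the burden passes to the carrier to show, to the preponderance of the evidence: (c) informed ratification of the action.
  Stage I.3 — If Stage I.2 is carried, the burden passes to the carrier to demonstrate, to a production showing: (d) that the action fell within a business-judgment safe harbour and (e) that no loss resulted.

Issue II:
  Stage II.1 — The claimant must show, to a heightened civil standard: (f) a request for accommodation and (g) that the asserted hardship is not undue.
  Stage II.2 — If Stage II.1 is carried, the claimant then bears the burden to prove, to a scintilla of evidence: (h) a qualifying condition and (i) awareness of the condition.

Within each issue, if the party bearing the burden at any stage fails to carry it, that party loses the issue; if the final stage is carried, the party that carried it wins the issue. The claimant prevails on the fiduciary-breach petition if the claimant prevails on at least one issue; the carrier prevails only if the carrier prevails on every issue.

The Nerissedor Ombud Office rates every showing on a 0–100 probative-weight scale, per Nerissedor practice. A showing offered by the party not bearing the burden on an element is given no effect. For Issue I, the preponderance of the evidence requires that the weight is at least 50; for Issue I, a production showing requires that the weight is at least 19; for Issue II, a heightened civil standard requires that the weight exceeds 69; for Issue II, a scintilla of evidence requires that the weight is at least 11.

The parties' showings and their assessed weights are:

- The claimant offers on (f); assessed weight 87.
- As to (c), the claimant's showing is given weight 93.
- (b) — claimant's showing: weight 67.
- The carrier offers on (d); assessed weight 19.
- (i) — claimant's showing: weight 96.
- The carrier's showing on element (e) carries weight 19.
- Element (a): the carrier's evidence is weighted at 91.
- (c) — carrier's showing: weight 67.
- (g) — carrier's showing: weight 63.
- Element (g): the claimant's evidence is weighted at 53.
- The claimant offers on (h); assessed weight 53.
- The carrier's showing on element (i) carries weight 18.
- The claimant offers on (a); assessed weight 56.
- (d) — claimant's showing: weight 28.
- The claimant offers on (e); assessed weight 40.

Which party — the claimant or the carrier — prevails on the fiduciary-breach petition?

— Issue I —
At Stage I.1 the claimant must meet the preponderance of the evidence (weight is at least 50): on (a) the weight is 56 (the carrier's 91 is given no effect), ≥ 50, so (a) meets the standard; on (b) the weight is 67, ≥ 50, so (b) meets the standard.
  The claimant carries Stage I.1; the carrier now bears the burden.
At Stage I.2 the carrier must meet the preponderance of the evidence (weight is at least 50): on (c) the weight is 67 (the claimant's 93 is given no effect), which does reach 50, so (c) meets the standard.
  All elements met. The carrier retains the burden for Stage I.3.
At Stage I.3 the carrier must meet a production showing (weight is at least 19): on (d) the weight is 19 (the claimant's 28 is given no effect), ≥ 19, so (d) meets the standard; on (e) the weight is 19 (the claimant's 40 is given no effect), which does reach 19, so (e) meets the standard.
  The carrier carries the last stage.
All stages carried — the carrier prevails on this issue.
— Issue II —
At Stage II.1 the claimant must meet a heightened civil standard (weight exceeds 69): on (f) the weight is 87, which does exceed 69, so (f) meets the standard; on (g) the weight is 53 (the carrier's 63 is given no effect), ≤ 69, so (g) does not meet the standard.
  The claimant does not carry Stage II.1.
The analysis ends at Stage II.1; the carrier prevails on this issue.
Per-issue: Issue I → carrier; Issue II → carrier. The claimant must prevail on at least one issue; overall, the carrier prevails.

carrier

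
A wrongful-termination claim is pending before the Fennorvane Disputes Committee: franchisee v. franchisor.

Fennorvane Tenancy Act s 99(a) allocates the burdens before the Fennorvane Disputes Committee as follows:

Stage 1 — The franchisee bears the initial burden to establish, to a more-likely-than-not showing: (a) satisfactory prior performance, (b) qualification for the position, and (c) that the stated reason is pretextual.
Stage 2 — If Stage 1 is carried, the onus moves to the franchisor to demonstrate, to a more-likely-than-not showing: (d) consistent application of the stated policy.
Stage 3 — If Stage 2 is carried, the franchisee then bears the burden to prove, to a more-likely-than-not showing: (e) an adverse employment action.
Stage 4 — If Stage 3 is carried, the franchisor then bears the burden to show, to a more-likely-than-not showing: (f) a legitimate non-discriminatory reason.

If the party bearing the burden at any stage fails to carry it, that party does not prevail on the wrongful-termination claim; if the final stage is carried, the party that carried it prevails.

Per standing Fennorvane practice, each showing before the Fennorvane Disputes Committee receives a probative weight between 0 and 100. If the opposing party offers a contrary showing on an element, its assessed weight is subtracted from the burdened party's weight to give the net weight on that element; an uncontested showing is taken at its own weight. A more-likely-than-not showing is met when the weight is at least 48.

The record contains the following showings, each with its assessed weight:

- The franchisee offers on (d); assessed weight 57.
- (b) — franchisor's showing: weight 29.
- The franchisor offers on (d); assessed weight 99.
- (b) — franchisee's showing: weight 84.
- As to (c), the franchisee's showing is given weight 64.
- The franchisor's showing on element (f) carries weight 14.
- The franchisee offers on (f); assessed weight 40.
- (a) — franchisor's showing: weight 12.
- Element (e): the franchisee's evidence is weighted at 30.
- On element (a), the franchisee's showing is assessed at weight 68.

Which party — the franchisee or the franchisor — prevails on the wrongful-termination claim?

Stage 1 — burden on franchisee; standard: a more-likely-than-not showing (weight is at least 48).
    (a): 68 − 12 = 56 ≥ 48 [met]
    (b): 84 − 29 = 55 ≥ 48 [met]
    (c): 64 ≥ 48 [met]
  The franchisee carries Stage 1; the franchisor now bears the burden.
Stage 2 — burden on franchisor; standard: a more-likely-than-not showing (weight is at least 48).
    (d): 99 − 57 = 42 < 48 [not met]
  Not every element is met, so the franchisor fails to carry Stage 2.
The franchisee prevails.

franchisee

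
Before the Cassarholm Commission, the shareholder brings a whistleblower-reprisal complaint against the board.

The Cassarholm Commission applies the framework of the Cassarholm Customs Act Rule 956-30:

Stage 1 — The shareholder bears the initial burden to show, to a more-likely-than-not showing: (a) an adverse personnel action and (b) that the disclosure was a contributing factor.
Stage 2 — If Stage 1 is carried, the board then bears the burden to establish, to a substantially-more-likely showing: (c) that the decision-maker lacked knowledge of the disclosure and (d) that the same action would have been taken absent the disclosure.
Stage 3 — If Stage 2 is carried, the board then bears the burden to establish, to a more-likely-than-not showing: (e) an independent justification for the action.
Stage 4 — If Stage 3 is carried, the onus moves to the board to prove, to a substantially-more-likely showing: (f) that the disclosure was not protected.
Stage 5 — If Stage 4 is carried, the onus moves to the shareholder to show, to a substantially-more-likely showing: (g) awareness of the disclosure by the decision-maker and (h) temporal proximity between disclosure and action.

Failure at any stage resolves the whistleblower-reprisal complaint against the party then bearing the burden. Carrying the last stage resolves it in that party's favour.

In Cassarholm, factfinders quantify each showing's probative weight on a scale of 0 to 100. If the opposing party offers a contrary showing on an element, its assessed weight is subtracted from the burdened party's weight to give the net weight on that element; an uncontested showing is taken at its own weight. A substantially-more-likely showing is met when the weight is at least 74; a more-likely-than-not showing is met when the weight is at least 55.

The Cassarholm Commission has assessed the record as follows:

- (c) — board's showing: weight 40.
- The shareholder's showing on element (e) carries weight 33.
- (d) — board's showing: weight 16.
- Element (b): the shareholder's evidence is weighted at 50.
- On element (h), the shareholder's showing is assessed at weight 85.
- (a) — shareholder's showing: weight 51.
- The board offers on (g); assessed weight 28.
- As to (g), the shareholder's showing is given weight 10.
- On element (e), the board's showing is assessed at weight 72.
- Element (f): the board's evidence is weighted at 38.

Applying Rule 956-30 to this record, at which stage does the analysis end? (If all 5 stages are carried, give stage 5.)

Stage 1 (shareholder, a more-likely-than-not showing, weight is at least 55): (a) 51 < 55 — fails; (b) 50 < 55 — fails.
  The shareholder does not carry Stage 1.
The board prevails.

stage 1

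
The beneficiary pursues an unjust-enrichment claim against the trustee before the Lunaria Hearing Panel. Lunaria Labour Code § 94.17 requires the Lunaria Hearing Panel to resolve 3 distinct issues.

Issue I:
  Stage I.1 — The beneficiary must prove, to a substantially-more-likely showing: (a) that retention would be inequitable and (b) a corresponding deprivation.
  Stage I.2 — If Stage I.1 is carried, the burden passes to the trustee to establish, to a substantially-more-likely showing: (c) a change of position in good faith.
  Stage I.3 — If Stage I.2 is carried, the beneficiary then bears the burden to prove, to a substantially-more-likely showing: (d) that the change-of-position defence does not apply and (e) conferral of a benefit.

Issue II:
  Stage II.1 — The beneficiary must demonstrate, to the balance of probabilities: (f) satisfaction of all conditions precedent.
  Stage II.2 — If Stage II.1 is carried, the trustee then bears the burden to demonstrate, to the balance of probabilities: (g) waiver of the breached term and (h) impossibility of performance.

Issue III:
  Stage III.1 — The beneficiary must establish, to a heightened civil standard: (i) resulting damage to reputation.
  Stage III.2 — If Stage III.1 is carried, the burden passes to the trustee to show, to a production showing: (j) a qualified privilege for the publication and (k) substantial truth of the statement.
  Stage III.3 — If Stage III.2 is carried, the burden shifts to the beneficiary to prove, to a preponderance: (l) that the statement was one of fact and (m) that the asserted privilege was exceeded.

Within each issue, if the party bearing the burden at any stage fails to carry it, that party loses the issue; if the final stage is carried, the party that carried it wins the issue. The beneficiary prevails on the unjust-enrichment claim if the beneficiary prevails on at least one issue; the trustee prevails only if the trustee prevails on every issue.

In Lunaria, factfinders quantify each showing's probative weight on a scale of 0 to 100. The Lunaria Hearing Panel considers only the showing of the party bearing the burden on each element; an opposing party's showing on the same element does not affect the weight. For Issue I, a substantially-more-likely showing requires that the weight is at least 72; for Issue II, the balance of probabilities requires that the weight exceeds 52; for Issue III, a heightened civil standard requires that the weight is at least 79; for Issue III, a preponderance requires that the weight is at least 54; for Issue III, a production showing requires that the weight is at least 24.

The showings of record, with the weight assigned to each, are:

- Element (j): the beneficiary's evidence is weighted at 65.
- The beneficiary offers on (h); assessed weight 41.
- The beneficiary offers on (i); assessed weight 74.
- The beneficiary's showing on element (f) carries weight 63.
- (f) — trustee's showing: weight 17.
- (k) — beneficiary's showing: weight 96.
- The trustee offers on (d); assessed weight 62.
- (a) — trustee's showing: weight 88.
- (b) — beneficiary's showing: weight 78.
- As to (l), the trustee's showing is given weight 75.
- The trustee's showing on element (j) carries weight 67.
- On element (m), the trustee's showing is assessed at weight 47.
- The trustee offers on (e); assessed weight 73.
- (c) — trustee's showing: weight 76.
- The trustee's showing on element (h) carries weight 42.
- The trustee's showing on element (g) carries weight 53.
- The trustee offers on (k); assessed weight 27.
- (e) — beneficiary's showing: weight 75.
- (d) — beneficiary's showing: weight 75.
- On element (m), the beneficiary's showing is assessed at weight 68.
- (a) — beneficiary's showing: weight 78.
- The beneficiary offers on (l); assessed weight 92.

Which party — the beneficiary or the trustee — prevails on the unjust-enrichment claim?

beneficiary

— Issue I —
Stage I.1 (beneficiary, a substantially-more-likely showing, weight is at least 72): (a) 78 (trustee's 88 disregarded) ≥ 72 — meets; (b) 78 ≥ 72 — meets.
  The beneficiary carries Stage I.1; the trustee now bears the burden.
Stage I.2 (trustee, a substantially-more-likely showing, weight is at least 72): (c) 76 ≥ 72 — meets.
  The trustee carries Stage I.2; the beneficiary now bears the burden.
Stage I.3 (beneficiary, a substantially-more-likely showing, weight is at least 72): (d) 75 (trustee's 62 disregarded) ≥ 72 — meets; (e) 75 (trustee's 73 disregarded) ≥ 72 — meets.
  All elements met at the final stage.
All stages carried — the beneficiary prevails on this issue.
— Issue II —
Stage II.1 — burden on beneficiary; standard: the balance of probabilities (weight exceeds 52).
    (f): 63 (trustee's 17 disregarded) > 52 [met]
  Stage II.1 carried; the burden shifts to the trustee.
Stage II.2 — burden on trustee; standard: the balance of probabilities (weight exceeds 52).
    (g): 53 > 52 [met]
    (h): 42 (beneficiary's 41 disregarded) ≤ 52 [not met]
  Stage II.2 not carried; the trustee fails its burden.
The analysis ends at Stage II.2; the beneficiary prevails on this issue.
— Issue III —
Stage III.1 — burden on beneficiary; standard: a heightened civil standard (weight is at least 79).
    (i): 74 < 79 [not met]
  Not every element is met, so the beneficiary fails to carry Stage III.1.
So the trustee prevails on this issue.
Per-issue: Issue I → beneficiary; Issue II → beneficiary; Issue III → trustee. The beneficiary must prevail on at least one issue; overall, the beneficiary prevails.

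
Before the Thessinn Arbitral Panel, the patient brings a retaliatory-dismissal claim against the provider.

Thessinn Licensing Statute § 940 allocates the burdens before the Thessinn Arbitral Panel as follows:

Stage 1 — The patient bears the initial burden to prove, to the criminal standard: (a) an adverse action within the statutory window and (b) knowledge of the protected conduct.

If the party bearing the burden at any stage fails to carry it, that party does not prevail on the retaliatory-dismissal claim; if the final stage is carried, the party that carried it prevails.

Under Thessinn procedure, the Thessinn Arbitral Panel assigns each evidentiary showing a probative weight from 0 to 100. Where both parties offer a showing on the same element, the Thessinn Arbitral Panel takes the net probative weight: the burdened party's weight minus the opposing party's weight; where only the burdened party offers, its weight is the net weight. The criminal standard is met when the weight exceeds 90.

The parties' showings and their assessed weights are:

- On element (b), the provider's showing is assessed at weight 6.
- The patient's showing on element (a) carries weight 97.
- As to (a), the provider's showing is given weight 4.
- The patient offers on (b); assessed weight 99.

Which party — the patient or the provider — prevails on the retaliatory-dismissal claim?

At Stage 1 the patient must meet the criminal standard (weight exceeds 90): on (a) the weight is 97 less the opposing 4 gives net 93, > 90, so (a) meets the standard; on (b) the weight is 99 less the opposing 6 gives net 93, which does exceed 90, so (b) meets the standard.
  Stage 1 carried; the final stage is satisfied.
Every stage carried; the patient prevails.

patient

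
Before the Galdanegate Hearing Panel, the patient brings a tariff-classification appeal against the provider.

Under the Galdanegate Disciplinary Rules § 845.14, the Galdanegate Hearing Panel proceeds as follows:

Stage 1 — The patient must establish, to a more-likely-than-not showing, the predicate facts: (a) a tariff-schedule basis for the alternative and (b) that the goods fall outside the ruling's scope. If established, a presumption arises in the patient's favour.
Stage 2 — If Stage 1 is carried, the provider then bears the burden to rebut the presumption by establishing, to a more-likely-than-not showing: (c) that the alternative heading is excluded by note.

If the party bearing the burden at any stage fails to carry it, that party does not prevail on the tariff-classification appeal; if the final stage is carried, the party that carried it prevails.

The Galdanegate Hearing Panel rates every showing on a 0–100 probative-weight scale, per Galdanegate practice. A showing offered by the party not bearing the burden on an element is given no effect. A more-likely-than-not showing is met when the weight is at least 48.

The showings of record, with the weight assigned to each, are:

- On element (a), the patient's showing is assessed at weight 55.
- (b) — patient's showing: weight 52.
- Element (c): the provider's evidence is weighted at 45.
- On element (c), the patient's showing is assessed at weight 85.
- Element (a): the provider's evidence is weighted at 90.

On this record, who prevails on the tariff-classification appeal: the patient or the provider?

patient

At Stage 1 the patient must meet a more-likely-than-not showing (weight is at least 48): on (a) the weight is 55 (the provider's 90 is given no effect), which does reach 48, so (a) meets the standard; on (b) the weight is 52, ≥ 48, so (b) meets the standard.
  The patient carries Stage 1; the provider now bears the burden.
At Stage 2 the provider must meet a more-likely-than-not showing (weight is at least 48): on (c) the weight is 45 (the patient's 85 is given no effect), which does not reach 48, so (c) does not meet the standard.
  Not every element is met, so the provider fails to carry Stage 2.
The analysis ends at Stage 2; the patient prevails.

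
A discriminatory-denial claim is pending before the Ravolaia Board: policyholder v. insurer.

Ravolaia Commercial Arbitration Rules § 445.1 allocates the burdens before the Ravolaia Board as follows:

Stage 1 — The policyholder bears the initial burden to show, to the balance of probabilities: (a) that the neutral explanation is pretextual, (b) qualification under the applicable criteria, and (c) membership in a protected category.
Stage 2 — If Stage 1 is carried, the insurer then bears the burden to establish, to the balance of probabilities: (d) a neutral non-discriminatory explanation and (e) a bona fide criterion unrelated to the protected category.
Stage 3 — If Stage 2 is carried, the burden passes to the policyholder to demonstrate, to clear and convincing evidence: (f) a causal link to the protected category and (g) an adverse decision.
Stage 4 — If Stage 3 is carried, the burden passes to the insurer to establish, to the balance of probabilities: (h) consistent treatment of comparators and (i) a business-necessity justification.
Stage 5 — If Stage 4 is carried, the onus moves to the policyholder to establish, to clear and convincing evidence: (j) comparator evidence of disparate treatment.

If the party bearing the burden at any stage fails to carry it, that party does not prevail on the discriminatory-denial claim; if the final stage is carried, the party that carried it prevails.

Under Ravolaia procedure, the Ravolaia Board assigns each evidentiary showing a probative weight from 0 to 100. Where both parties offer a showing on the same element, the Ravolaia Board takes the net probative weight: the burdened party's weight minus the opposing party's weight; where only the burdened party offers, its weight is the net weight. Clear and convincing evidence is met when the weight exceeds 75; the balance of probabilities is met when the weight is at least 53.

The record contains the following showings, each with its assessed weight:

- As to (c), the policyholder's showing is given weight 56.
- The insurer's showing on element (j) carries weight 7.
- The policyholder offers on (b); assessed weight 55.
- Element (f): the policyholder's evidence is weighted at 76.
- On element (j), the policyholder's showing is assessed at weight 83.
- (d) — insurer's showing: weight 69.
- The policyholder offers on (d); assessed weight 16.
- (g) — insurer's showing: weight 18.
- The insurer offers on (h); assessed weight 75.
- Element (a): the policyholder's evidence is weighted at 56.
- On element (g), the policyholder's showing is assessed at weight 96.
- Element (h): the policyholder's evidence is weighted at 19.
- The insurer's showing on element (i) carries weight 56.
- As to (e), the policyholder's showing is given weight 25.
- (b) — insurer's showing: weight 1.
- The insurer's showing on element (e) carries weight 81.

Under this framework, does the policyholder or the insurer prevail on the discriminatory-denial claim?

policyholder

Stage 1 (policyholder, the balance of probabilities, weight is at least 53): (a) 56 ≥ 53 — meets; (b) net 55−1=54 ≥ 53 — meets; (c) 56 ≥ 53 — meets.
  Stage 1 is satisfied; the onus moves to the insurer.
Stage 2 (insurer, the balance of probabilities, weight is at least 53): (d) net 69−16=53 ≥ 53 — meets; (e) net 81−25=56 ≥ 53 — meets.
  All elements met. The burden passes to the policyholder.
Stage 3 (policyholder, clear and convincing evidence, weight exceeds 75): (f) 76 > 75 — meets; (g) net 96−18=78 > 75 — meets.
  The policyholder carries Stage 3; the insurer now bears the burden.
Stage 4 (insurer, the balance of probabilities, weight is at least 53): (h) net 75−19=56 ≥ 53 — meets; (i) 56 ≥ 53 — meets.
  Stage 4 carried; the burden shifts to the policyholder.
Stage 5 (policyholder, clear and convincing evidence, weight exceeds 75): (j) net 83−7=76 > 75 — meets.
  Stage 5 carried; the final stage is satisfied.
With every stage satisfied, the policyholder prevails.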